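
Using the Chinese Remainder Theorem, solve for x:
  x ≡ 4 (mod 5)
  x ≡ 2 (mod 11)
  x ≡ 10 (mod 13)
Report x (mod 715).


Moduli 5, 11, 13 are pairwise coprime; by CRT there is a unique solution modulo M = 5 · 11 · 13 = 715.
Solve pairwise, accumulating the modulus:
  Start with x ≡ 4 (mod 5).
  Combine with x ≡ 2 (mod 11): since gcd(5, 11) = 1, we get a unique residue mod 55.
    Write x = 4 + 5·t and substitute into x ≡ 2 (mod 11): 5·t ≡ 2 − 4 = -2 (mod 11).
    Reduce coefficients mod 11: 5·t ≡ 9 (mod 11).
    The inverse of 5 mod 11 is 9 (since 5·9 = 45 = 4·11 + 1), so t ≡ 9·9 = 81 ≡ 4 (mod 11).
    Then x = 4 + 5·4 = 24, valid modulo lcm(5, 11) = 55: x ≡ 24 (mod 55).
  Combine with x ≡ 10 (mod 13): since gcd(55, 13) = 1, we get a unique residue mod 715.
    Write x = 24 + 55·t and substitute into x ≡ 10 (mod 13): 55·t ≡ 10 − 24 = -14 (mod 13).
    Reduce coefficients mod 13: 3·t ≡ 12 (mod 13).
    The inverse of 3 mod 13 is 9 (since 3·9 = 27 = 2·13 + 1), so t ≡ 9·12 = 108 ≡ 4 (mod 13).
    Then x = 24 + 55·4 = 244, valid modulo lcm(55, 13) = 715: x ≡ 244 (mod 715).
Verify: 244 mod 5 = 4 ✓, 244 mod 11 = 2 ✓, 244 mod 13 = 10 ✓.

x ≡ 244 (mod 715).


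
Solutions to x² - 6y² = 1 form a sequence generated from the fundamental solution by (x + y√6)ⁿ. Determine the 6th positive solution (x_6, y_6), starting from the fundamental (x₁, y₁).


Step 1: Find the fundamental solution (x₁, y₁) of x² - 6y² = 1.
  Expand √6 as a continued fraction. a₀ = ⌊√6⌋ = 2; iterate m_{k+1} = d_k·a_k − m_k, d_{k+1} = (6 − m_{k+1}²)/d_k, a_{k+1} = ⌊(a₀ + m_{k+1})/d_{k+1}⌋ (starting m₀ = 0, d₀ = 1), with convergents p_k = a_k·p_{k-1} + p_{k-2}, q_k = a_k·q_{k-1} + q_{k-2} (p₋₁ = 1, q₋₁ = 0):
  k = 0: a₀ = 2; p₀/q₀ = 2/1; p₀² − 6·q₀² = 4 − 6 = -2.
  k = 1: m = 2, d = 2, a = ⌊(2 + 2)/2⌋ = 2; p/q = (2·2 + 1)/(2·1 + 0) = 5/2; p² − 6·q² = 25 − 24 = 1.
  The first convergent with p² − 6·q² = 1 gives the fundamental solution (x₁, y₁) = (5, 2).
Step 2: Apply the recurrence (x_{n+1}, y_{n+1}) = (x₁x_n + 6y₁y_n, x₁y_n + y₁x_n) repeatedly.
  From (x_1, y_1) = (5, 2): x_2 = 5·5 + 6·2·2 = 49; y_2 = 5·2 + 2·5 = 20.
  From (x_2, y_2) = (49, 20): x_3 = 5·49 + 6·2·20 = 485; y_3 = 5·20 + 2·49 = 198.
  From (x_3, y_3) = (485, 198): x_4 = 5·485 + 6·2·198 = 4801; y_4 = 5·198 + 2·485 = 1960.
  From (x_4, y_4) = (4801, 1960): x_5 = 5·4801 + 6·2·1960 = 47525; y_5 = 5·1960 + 2·4801 = 19402.
  From (x_5, y_5) = (47525, 19402): x_6 = 5·47525 + 6·2·19402 = 470449; y_6 = 5·19402 + 2·47525 = 192060.
Step 3: Verify x_6² - 6·y_6² = 221322261601 - 221322261600 = 1 (should be 1). ✓

(x_1, y_1) = (5, 2); (x_6, y_6) = (470449, 192060).


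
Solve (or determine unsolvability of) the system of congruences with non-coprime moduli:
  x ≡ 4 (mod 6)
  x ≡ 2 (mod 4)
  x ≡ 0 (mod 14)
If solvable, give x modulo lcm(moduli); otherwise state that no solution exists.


Moduli 6, 4, 14 are not pairwise coprime, so CRT works modulo lcm(m_i) when all pairwise compatibility conditions hold.
Pairwise compatibility: gcd(m_i, m_j) must divide a_i - a_j for every pair.
Merge one congruence at a time:
  Start: x ≡ 4 (mod 6).
  Combine with x ≡ 2 (mod 4): gcd(6, 4) = 2; 2 - 4 = -2, which IS divisible by 2, so compatible.
    Write x = 4 + 6·t and substitute into x ≡ 2 (mod 4): 6·t ≡ 2 − 4 = -2 (mod 4).
    Divide the congruence (and modulus) by g = 2: 3·t ≡ -1 (mod 2).
    Reduce coefficients mod 2: 1·t ≡ 1 (mod 2).
    So t ≡ 1 (mod 2).
    Then x = 4 + 6·1 = 10, valid modulo lcm(6, 4) = 12: x ≡ 10 (mod 12).
  Combine with x ≡ 0 (mod 14): gcd(12, 14) = 2; 0 - 10 = -10, which IS divisible by 2, so compatible.
    Write x = 10 + 12·t and substitute into x ≡ 0 (mod 14): 12·t ≡ 0 − 10 = -10 (mod 14).
    Divide the congruence (and modulus) by g = 2: 6·t ≡ -5 (mod 7).
    Reduce coefficients mod 7: 6·t ≡ 2 (mod 7).
    The inverse of 6 mod 7 is 6 (since 6·6 = 36 = 5·7 + 1), so t ≡ 6·2 = 12 ≡ 5 (mod 7).
    Then x = 10 + 12·5 = 70, valid modulo lcm(12, 14) = 84: x ≡ 70 (mod 84).
Verify: 70 mod 6 = 4, 70 mod 4 = 2, 70 mod 14 = 0.

x ≡ 70 (mod 84).


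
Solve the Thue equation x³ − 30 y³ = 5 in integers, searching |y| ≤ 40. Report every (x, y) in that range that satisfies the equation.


The equation is x³ - 30y³ = 5. For fixed y, x³ = 30·y³ + 5, so a solution requires the RHS to be a perfect cube.
Strategy: iterate y from -40 to 40, compute RHS = 30·y³ + 5, and check whether it is a (positive or negative) perfect cube.
Check small values of y:
  y = 0: RHS = 5 is not a perfect cube.
  y = 1: RHS = 35 is not a perfect cube.
  y = -1: RHS = -25 is not a perfect cube.
  y = 2: RHS = 245 is not a perfect cube.
  y = -2: RHS = -235 is not a perfect cube.
  y = 3: RHS = 815 is not a perfect cube.
  y = -3: RHS = -805 is not a perfect cube.
Continuing the search up to |y| = 40 finds no solutions either.
No (x, y) in the scanned range satisfies the equation.

No integer solutions with |y| ≤ 40.


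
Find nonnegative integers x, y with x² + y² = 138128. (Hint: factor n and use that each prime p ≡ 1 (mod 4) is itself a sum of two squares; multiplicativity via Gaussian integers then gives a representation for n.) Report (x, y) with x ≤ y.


Step 1: Factor n = 138128 = 2^4 · 89 · 97.
Step 2: Check the mod-4 condition on each prime factor: 2 = 2 (special); 89 ≡ 1 (mod 4), exponent 1; 97 ≡ 1 (mod 4), exponent 1.
All primes ≡ 3 (mod 4) appear to even exponent (or don't appear), so by the two-squares theorem n IS expressible as a sum of two squares.
Step 3: Build a representation. Group n = k² · m with k = 4 and m = 89 · 97 = 8633 (a product of primes ≡ 1 (mod 4)); a representation of m scales to one of n via (k·x)² + (k·y)² = k²(x² + y²). Each prime p ≡ 1 (mod 4) is itself a sum of two squares; find a² by testing p − a² for a perfect square:
  89: 89 − 1² = 88, 89 − 2² = 85, 89 − 3² = 80, 89 − 4² = 73, 89 − 5² = 64 = 8² ⇒ 89 = 5² + 8².
  97: 97 − 1² = 96, 97 − 2² = 93, 97 − 3² = 88, 97 − 4² = 81 = 9² ⇒ 97 = 4² + 9².
  Combine using the Brahmagupta–Fibonacci identity (a² + b²)(c² + d²) = (ac − bd)² + (ad + bc)² = (ac + bd)² + (ad − bc)²:
  89 · 97 = 8633: from (5² + 8²)(4² + 9²), take (5·4 − 8·9, 5·9 + 8·4) = (20 − 72, 45 + 32) = (-52, 77); dropping signs (only squares matter) gives (52, 77); check 52² + 77² = 2704 + 5929 = 8633 ✓.
  Scale by k = 4: (4·52, 4·77) = (208, 308).
Step 4: Order so x ≤ y and verify: 208² + 308² = 43264 + 94864 = 138128 = n. ✓

n = 138128 = 208² + 308² (one valid representation with x ≤ y).


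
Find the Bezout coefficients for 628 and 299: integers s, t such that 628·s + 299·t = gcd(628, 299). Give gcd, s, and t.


Euclidean algorithm on (628, 299) — divide until remainder is 0:
  628 = 2 · 299 + 30
  299 = 9 · 30 + 29
  30 = 1 · 29 + 1
  29 = 29 · 1 + 0
gcd(628, 299) = 1.
Track Bezout coefficients alongside the remainders: start with r₀ = 628 = a·1 + b·0 (s = 1, t = 0) and r₁ = 299 = a·0 + b·1 (s = 0, t = 1); each new remainder r_{k+1} = r_{k-1} − q_k·r_k inherits s_{k+1} = s_{k-1} − q_k·s_k, t_{k+1} = t_{k-1} − q_k·t_k, so r_k = a·s_k + b·t_k at every step:
  q = 2: r = 30, s = 1 − 2·0 = 1, t = 0 − 2·1 = -2  (check: 628·1 + 299·(-2) = 30)
  q = 9: r = 29, s = 0 − 9·1 = -9, t = 1 − 9·(-2) = 19  (check: 628·(-9) + 299·19 = 29)
  q = 1: r = 1, s = 1 − 1·(-9) = 10, t = -2 − 1·19 = -21  (check: 628·10 + 299·(-21) = 1)
The row with r = 1 (the gcd) gives the Bezout coefficients s = 10, t = -21.
Result: 628 · (10) + 299 · (-21) = 1.

gcd(628, 299) = 1; s = 10, t = -21 (check: 628·10 + 299·(-21) = 1).


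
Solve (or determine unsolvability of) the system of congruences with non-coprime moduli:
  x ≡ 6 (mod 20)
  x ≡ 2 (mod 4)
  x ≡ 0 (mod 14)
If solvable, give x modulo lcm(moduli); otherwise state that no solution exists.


Moduli 20, 4, 14 are not pairwise coprime, so CRT works modulo lcm(m_i) when all pairwise compatibility conditions hold.
Pairwise compatibility: gcd(m_i, m_j) must divide a_i - a_j for every pair.
Merge one congruence at a time:
  Start: x ≡ 6 (mod 20).
  Combine with x ≡ 2 (mod 4): gcd(20, 4) = 4; 2 - 6 = -4, which IS divisible by 4, so compatible.
    Write x = 6 + 20·t and substitute into x ≡ 2 (mod 4): 20·t ≡ 2 − 6 = -4 (mod 4).
    Divide the congruence (and modulus) by g = 4: 5·t ≡ -1 (mod 1).
    Modulo 1 every t works; take t = 0.
    Then x = 6 + 20·0 = 6, valid modulo lcm(20, 4) = 20: x ≡ 6 (mod 20).
  Combine with x ≡ 0 (mod 14): gcd(20, 14) = 2; 0 - 6 = -6, which IS divisible by 2, so compatible.
    Write x = 6 + 20·t and substitute into x ≡ 0 (mod 14): 20·t ≡ 0 − 6 = -6 (mod 14).
    Divide the congruence (and modulus) by g = 2: 10·t ≡ -3 (mod 7).
    Reduce coefficients mod 7: 3·t ≡ 4 (mod 7).
    The inverse of 3 mod 7 is 5 (since 3·5 = 15 = 2·7 + 1), so t ≡ 5·4 = 20 ≡ 6 (mod 7).
    Then x = 6 + 20·6 = 126, valid modulo lcm(20, 14) = 140: x ≡ 126 (mod 140).
Verify: 126 mod 20 = 6, 126 mod 4 = 2, 126 mod 14 = 0.

x ≡ 126 (mod 140).


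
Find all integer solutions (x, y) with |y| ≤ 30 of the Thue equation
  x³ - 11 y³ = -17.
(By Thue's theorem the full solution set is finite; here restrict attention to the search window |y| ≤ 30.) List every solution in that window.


The equation is x³ - 11y³ = -17. For fixed y, x³ = 11·y³ − 17, so a solution requires the RHS to be a perfect cube.
Strategy: iterate y from -30 to 30, compute RHS = 11·y³ − 17, and check whether it is a (positive or negative) perfect cube.
Check small values of y:
  y = 0: RHS = -17 is not a perfect cube.
  y = 1: RHS = -6 is not a perfect cube.
  y = -1: RHS = -28 is not a perfect cube.
  y = 2: RHS = 71 is not a perfect cube.
  y = -2: RHS = -105 is not a perfect cube.
  y = 3: RHS = 280 is not a perfect cube.
  y = -3: RHS = -314 is not a perfect cube.
Continuing the search up to |y| = 30 finds no solutions either.
No (x, y) in the scanned range satisfies the equation.

No integer solutions with |y| ≤ 30.


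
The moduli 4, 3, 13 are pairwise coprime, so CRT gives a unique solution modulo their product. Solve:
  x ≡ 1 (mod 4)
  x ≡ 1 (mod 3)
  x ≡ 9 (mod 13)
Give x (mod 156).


Moduli 4, 3, 13 are pairwise coprime; by CRT there is a unique solution modulo M = 4 · 3 · 13 = 156.
Solve pairwise, accumulating the modulus:
  Start with x ≡ 1 (mod 4).
  Combine with x ≡ 1 (mod 3): since gcd(4, 3) = 1, we get a unique residue mod 12.
    Write x = 1 + 4·t and substitute into x ≡ 1 (mod 3): 4·t ≡ 1 − 1 = 0 (mod 3).
    Reduce coefficients mod 3: 1·t ≡ 0 (mod 3).
    So t ≡ 0 (mod 3).
    Then x = 1 + 4·0 = 1, valid modulo lcm(4, 3) = 12: x ≡ 1 (mod 12).
  Combine with x ≡ 9 (mod 13): since gcd(12, 13) = 1, we get a unique residue mod 156.
    Write x = 1 + 12·t and substitute into x ≡ 9 (mod 13): 12·t ≡ 9 − 1 = 8 (mod 13).
    The inverse of 12 mod 13 is 12 (since 12·12 = 144 = 11·13 + 1), so t ≡ 12·8 = 96 ≡ 5 (mod 13).
    Then x = 1 + 12·5 = 61, valid modulo lcm(12, 13) = 156: x ≡ 61 (mod 156).
Verify: 61 mod 4 = 1 ✓, 61 mod 3 = 1 ✓, 61 mod 13 = 9 ✓.

x ≡ 61 (mod 156).


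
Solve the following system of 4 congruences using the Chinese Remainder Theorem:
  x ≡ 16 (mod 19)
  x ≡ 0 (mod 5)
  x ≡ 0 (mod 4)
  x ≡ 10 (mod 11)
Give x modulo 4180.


Product of moduli M = 19 · 5 · 4 · 11 = 4180.
Merge one congruence at a time:
  Start: x ≡ 16 (mod 19).
  Combine with x ≡ 0 (mod 5); new modulus lcm = 95.
    Write x = 16 + 19·t and substitute into x ≡ 0 (mod 5): 19·t ≡ 0 − 16 = -16 (mod 5).
    Reduce coefficients mod 5: 4·t ≡ 4 (mod 5).
    The inverse of 4 mod 5 is 4 (since 4·4 = 16 = 3·5 + 1), so t ≡ 4·4 = 16 ≡ 1 (mod 5).
    Then x = 16 + 19·1 = 35, valid modulo lcm(19, 5) = 95: x ≡ 35 (mod 95).
  Combine with x ≡ 0 (mod 4); new modulus lcm = 380.
    Write x = 35 + 95·t and substitute into x ≡ 0 (mod 4): 95·t ≡ 0 − 35 = -35 (mod 4).
    Reduce coefficients mod 4: 3·t ≡ 1 (mod 4).
    The inverse of 3 mod 4 is 3 (since 3·3 = 9 = 2·4 + 1), so t ≡ 3·1 = 3 ≡ 3 (mod 4).
    Then x = 35 + 95·3 = 320, valid modulo lcm(95, 4) = 380: x ≡ 320 (mod 380).
  Combine with x ≡ 10 (mod 11); new modulus lcm = 4180.
    Write x = 320 + 380·t and substitute into x ≡ 10 (mod 11): 380·t ≡ 10 − 320 = -310 (mod 11).
    Reduce coefficients mod 11: 6·t ≡ 9 (mod 11).
    The inverse of 6 mod 11 is 2 (since 6·2 = 12 = 1·11 + 1), so t ≡ 2·9 = 18 ≡ 7 (mod 11).
    Then x = 320 + 380·7 = 2980, valid modulo lcm(380, 11) = 4180: x ≡ 2980 (mod 4180).
Verify against each original: 2980 mod 19 = 16, 2980 mod 5 = 0, 2980 mod 4 = 0, 2980 mod 11 = 10.

x ≡ 2980 (mod 4180).


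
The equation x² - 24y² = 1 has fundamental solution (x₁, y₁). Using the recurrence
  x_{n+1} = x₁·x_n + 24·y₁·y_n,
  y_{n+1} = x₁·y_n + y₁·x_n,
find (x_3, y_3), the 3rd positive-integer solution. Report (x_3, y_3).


Step 1: Find the fundamental solution (x₁, y₁) of x² - 24y² = 1.
  Expand √24 as a continued fraction. a₀ = ⌊√24⌋ = 4; iterate m_{k+1} = d_k·a_k − m_k, d_{k+1} = (24 − m_{k+1}²)/d_k, a_{k+1} = ⌊(a₀ + m_{k+1})/d_{k+1}⌋ (starting m₀ = 0, d₀ = 1), with convergents p_k = a_k·p_{k-1} + p_{k-2}, q_k = a_k·q_{k-1} + q_{k-2} (p₋₁ = 1, q₋₁ = 0):
  k = 0: a₀ = 4; p₀/q₀ = 4/1; p₀² − 24·q₀² = 16 − 24 = -8.
  k = 1: m = 4, d = 8, a = ⌊(4 + 4)/8⌋ = 1; p/q = (1·4 + 1)/(1·1 + 0) = 5/1; p² − 24·q² = 25 − 24 = 1.
  The first convergent with p² − 24·q² = 1 gives the fundamental solution (x₁, y₁) = (5, 1).
Step 2: Apply the recurrence (x_{n+1}, y_{n+1}) = (x₁x_n + 24y₁y_n, x₁y_n + y₁x_n) repeatedly.
  From (x_1, y_1) = (5, 1): x_2 = 5·5 + 24·1·1 = 49; y_2 = 5·1 + 1·5 = 10.
  From (x_2, y_2) = (49, 10): x_3 = 5·49 + 24·1·10 = 485; y_3 = 5·10 + 1·49 = 99.
Step 3: Verify x_3² - 24·y_3² = 235225 - 235224 = 1 (should be 1). ✓

(x_1, y_1) = (5, 1); (x_3, y_3) = (485, 99).


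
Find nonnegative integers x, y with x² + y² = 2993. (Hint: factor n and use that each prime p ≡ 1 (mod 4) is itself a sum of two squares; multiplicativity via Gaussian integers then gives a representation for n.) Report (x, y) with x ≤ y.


Step 1: Factor n = 2993 = 41 · 73.
Step 2: Check the mod-4 condition on each prime factor: 41 ≡ 1 (mod 4), exponent 1; 73 ≡ 1 (mod 4), exponent 1.
All primes ≡ 3 (mod 4) appear to even exponent (or don't appear), so by the two-squares theorem n IS expressible as a sum of two squares.
Step 3: Build a representation. Here n = 41 · 73 is a product of primes ≡ 1 (mod 4). Each prime p ≡ 1 (mod 4) is itself a sum of two squares; find a² by testing p − a² for a perfect square:
  41: 41 − 1² = 40, 41 − 2² = 37, 41 − 3² = 32, 41 − 4² = 25 = 5² ⇒ 41 = 4² + 5².
  73: 73 − 1² = 72, 73 − 2² = 69, 73 − 3² = 64 = 8² ⇒ 73 = 3² + 8².
  Combine using the Brahmagupta–Fibonacci identity (a² + b²)(c² + d²) = (ac − bd)² + (ad + bc)² = (ac + bd)² + (ad − bc)²:
  41 · 73 = 2993: from (4² + 5²)(3² + 8²), take (4·3 − 5·8, 4·8 + 5·3) = (12 − 40, 32 + 15) = (-28, 47); dropping signs (only squares matter) gives (28, 47); check 28² + 47² = 784 + 2209 = 2993 ✓.
Step 4: Order so x ≤ y and verify: 28² + 47² = 784 + 2209 = 2993 = n. ✓

n = 2993 = 28² + 47² (one valid representation with x ≤ y).


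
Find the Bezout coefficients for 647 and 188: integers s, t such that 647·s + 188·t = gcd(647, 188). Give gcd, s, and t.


Euclidean algorithm on (647, 188) — divide until remainder is 0:
  647 = 3 · 188 + 83
  188 = 2 · 83 + 22
  83 = 3 · 22 + 17
  22 = 1 · 17 + 5
  17 = 3 · 5 + 2
  5 = 2 · 2 + 1
  2 = 2 · 1 + 0
gcd(647, 188) = 1.
Track Bezout coefficients alongside the remainders: start with r₀ = 647 = a·1 + b·0 (s = 1, t = 0) and r₁ = 188 = a·0 + b·1 (s = 0, t = 1); each new remainder r_{k+1} = r_{k-1} − q_k·r_k inherits s_{k+1} = s_{k-1} − q_k·s_k, t_{k+1} = t_{k-1} − q_k·t_k, so r_k = a·s_k + b·t_k at every step:
  q = 3: r = 83, s = 1 − 3·0 = 1, t = 0 − 3·1 = -3  (check: 647·1 + 188·(-3) = 83)
  q = 2: r = 22, s = 0 − 2·1 = -2, t = 1 − 2·(-3) = 7  (check: 647·(-2) + 188·7 = 22)
  q = 3: r = 17, s = 1 − 3·(-2) = 7, t = -3 − 3·7 = -24  (check: 647·7 + 188·(-24) = 17)
  q = 1: r = 5, s = -2 − 1·7 = -9, t = 7 − 1·(-24) = 31  (check: 647·(-9) + 188·31 = 5)
  q = 3: r = 2, s = 7 − 3·(-9) = 34, t = -24 − 3·31 = -117  (check: 647·34 + 188·(-117) = 2)
  q = 2: r = 1, s = -9 − 2·34 = -77, t = 31 − 2·(-117) = 265  (check: 647·(-77) + 188·265 = 1)
The row with r = 1 (the gcd) gives the Bezout coefficients s = -77, t = 265.
Result: 647 · (-77) + 188 · (265) = 1.

gcd(647, 188) = 1; s = -77, t = 265 (check: 647·(-77) + 188·265 = 1).


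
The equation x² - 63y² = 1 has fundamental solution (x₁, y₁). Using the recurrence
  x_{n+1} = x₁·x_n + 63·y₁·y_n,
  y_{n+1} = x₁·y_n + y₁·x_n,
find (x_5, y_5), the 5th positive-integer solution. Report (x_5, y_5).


Step 1: Find the fundamental solution (x₁, y₁) of x² - 63y² = 1.
  Expand √63 as a continued fraction. a₀ = ⌊√63⌋ = 7; iterate m_{k+1} = d_k·a_k − m_k, d_{k+1} = (63 − m_{k+1}²)/d_k, a_{k+1} = ⌊(a₀ + m_{k+1})/d_{k+1}⌋ (starting m₀ = 0, d₀ = 1), with convergents p_k = a_k·p_{k-1} + p_{k-2}, q_k = a_k·q_{k-1} + q_{k-2} (p₋₁ = 1, q₋₁ = 0):
  k = 0: a₀ = 7; p₀/q₀ = 7/1; p₀² − 63·q₀² = 49 − 63 = -14.
  k = 1: m = 7, d = 14, a = ⌊(7 + 7)/14⌋ = 1; p/q = (1·7 + 1)/(1·1 + 0) = 8/1; p² − 63·q² = 64 − 63 = 1.
  The first convergent with p² − 63·q² = 1 gives the fundamental solution (x₁, y₁) = (8, 1).
Step 2: Apply the recurrence (x_{n+1}, y_{n+1}) = (x₁x_n + 63y₁y_n, x₁y_n + y₁x_n) repeatedly.
  From (x_1, y_1) = (8, 1): x_2 = 8·8 + 63·1·1 = 127; y_2 = 8·1 + 1·8 = 16.
  From (x_2, y_2) = (127, 16): x_3 = 8·127 + 63·1·16 = 2024; y_3 = 8·16 + 1·127 = 255.
  From (x_3, y_3) = (2024, 255): x_4 = 8·2024 + 63·1·255 = 32257; y_4 = 8·255 + 1·2024 = 4064.
  From (x_4, y_4) = (32257, 4064): x_5 = 8·32257 + 63·1·4064 = 514088; y_5 = 8·4064 + 1·32257 = 64769.
Step 3: Verify x_5² - 63·y_5² = 264286471744 - 264286471743 = 1 (should be 1). ✓

(x_1, y_1) = (8, 1); (x_5, y_5) = (514088, 64769).


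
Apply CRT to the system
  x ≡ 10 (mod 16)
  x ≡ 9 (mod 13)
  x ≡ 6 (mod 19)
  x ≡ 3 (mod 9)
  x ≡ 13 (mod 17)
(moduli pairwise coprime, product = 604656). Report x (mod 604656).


Product of moduli M = 16 · 13 · 19 · 9 · 17 = 604656.
Merge one congruence at a time:
  Start: x ≡ 10 (mod 16).
  Combine with x ≡ 9 (mod 13); new modulus lcm = 208.
    Write x = 10 + 16·t and substitute into x ≡ 9 (mod 13): 16·t ≡ 9 − 10 = -1 (mod 13).
    Reduce coefficients mod 13: 3·t ≡ 12 (mod 13).
    The inverse of 3 mod 13 is 9 (since 3·9 = 27 = 2·13 + 1), so t ≡ 9·12 = 108 ≡ 4 (mod 13).
    Then x = 10 + 16·4 = 74, valid modulo lcm(16, 13) = 208: x ≡ 74 (mod 208).
  Combine with x ≡ 6 (mod 19); new modulus lcm = 3952.
    Write x = 74 + 208·t and substitute into x ≡ 6 (mod 19): 208·t ≡ 6 − 74 = -68 (mod 19).
    Reduce coefficients mod 19: 18·t ≡ 8 (mod 19).
    The inverse of 18 mod 19 is 18 (since 18·18 = 324 = 17·19 + 1), so t ≡ 18·8 = 144 ≡ 11 (mod 19).
    Then x = 74 + 208·11 = 2362, valid modulo lcm(208, 19) = 3952: x ≡ 2362 (mod 3952).
  Combine with x ≡ 3 (mod 9); new modulus lcm = 35568.
    Write x = 2362 + 3952·t and substitute into x ≡ 3 (mod 9): 3952·t ≡ 3 − 2362 = -2359 (mod 9).
    Reduce coefficients mod 9: 1·t ≡ 8 (mod 9).
    So t ≡ 8 (mod 9).
    Then x = 2362 + 3952·8 = 33978, valid modulo lcm(3952, 9) = 35568: x ≡ 33978 (mod 35568).
  Combine with x ≡ 13 (mod 17); new modulus lcm = 604656.
    Write x = 33978 + 35568·t and substitute into x ≡ 13 (mod 17): 35568·t ≡ 13 − 33978 = -33965 (mod 17).
    Reduce coefficients mod 17: 4·t ≡ 1 (mod 17).
    The inverse of 4 mod 17 is 13 (since 4·13 = 52 = 3·17 + 1), so t ≡ 13·1 = 13 ≡ 13 (mod 17).
    Then x = 33978 + 35568·13 = 496362, valid modulo lcm(35568, 17) = 604656: x ≡ 496362 (mod 604656).
Verify against each original: 496362 mod 16 = 10, 496362 mod 13 = 9, 496362 mod 19 = 6, 496362 mod 9 = 3, 496362 mod 17 = 13.

x ≡ 496362 (mod 604656).


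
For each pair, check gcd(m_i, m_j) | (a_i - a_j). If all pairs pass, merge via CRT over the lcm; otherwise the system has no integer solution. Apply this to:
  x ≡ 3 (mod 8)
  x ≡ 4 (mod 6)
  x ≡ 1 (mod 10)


Moduli 8, 6, 10 are not pairwise coprime, so CRT works modulo lcm(m_i) when all pairwise compatibility conditions hold.
Pairwise compatibility: gcd(m_i, m_j) must divide a_i - a_j for every pair.
Merge one congruence at a time:
  Start: x ≡ 3 (mod 8).
  Combine with x ≡ 4 (mod 6): gcd(8, 6) = 2, and 4 - 3 = 1 is NOT divisible by 2.
    ⇒ system is inconsistent (no integer solution).

No solution (the system is inconsistent).


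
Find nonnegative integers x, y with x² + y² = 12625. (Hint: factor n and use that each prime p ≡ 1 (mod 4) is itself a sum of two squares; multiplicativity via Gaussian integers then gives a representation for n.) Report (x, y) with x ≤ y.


Step 1: Factor n = 12625 = 5^3 · 101.
Step 2: Check the mod-4 condition on each prime factor: 5 ≡ 1 (mod 4), exponent 3; 101 ≡ 1 (mod 4), exponent 1.
All primes ≡ 3 (mod 4) appear to even exponent (or don't appear), so by the two-squares theorem n IS expressible as a sum of two squares.
Step 3: Build a representation. Group n = k² · m with k = 5 and m = 5 · 101 = 505 (a product of primes ≡ 1 (mod 4)); a representation of m scales to one of n via (k·x)² + (k·y)² = k²(x² + y²). Each prime p ≡ 1 (mod 4) is itself a sum of two squares; find a² by testing p − a² for a perfect square:
  5: 5 − 1² = 4 = 2² ⇒ 5 = 1² + 2².
  101: 101 − 1² = 100 = 10² ⇒ 101 = 1² + 10².
  Combine using the Brahmagupta–Fibonacci identity (a² + b²)(c² + d²) = (ac − bd)² + (ad + bc)² = (ac + bd)² + (ad − bc)²:
  5 · 101 = 505: from (1² + 2²)(1² + 10²), take (1·1 − 2·10, 1·10 + 2·1) = (1 − 20, 10 + 2) = (-19, 12); dropping signs (only squares matter) gives (19, 12); check 19² + 12² = 361 + 144 = 505 ✓.
  Scale by k = 5: (5·19, 5·12) = (95, 60).
Step 4: Order so x ≤ y and verify: 60² + 95² = 3600 + 9025 = 12625 = n. ✓

n = 12625 = 60² + 95² (one valid representation with x ≤ y).


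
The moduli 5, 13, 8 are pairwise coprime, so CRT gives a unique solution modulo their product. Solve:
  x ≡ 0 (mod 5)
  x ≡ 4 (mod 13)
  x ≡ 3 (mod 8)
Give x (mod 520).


Moduli 5, 13, 8 are pairwise coprime; by CRT there is a unique solution modulo M = 5 · 13 · 8 = 520.
Solve pairwise, accumulating the modulus:
  Start with x ≡ 0 (mod 5).
  Combine with x ≡ 4 (mod 13): since gcd(5, 13) = 1, we get a unique residue mod 65.
    Write x = 0 + 5·t and substitute into x ≡ 4 (mod 13): 5·t ≡ 4 − 0 = 4 (mod 13).
    The inverse of 5 mod 13 is 8 (since 5·8 = 40 = 3·13 + 1), so t ≡ 8·4 = 32 ≡ 6 (mod 13).
    Then x = 0 + 5·6 = 30, valid modulo lcm(5, 13) = 65: x ≡ 30 (mod 65).
  Combine with x ≡ 3 (mod 8): since gcd(65, 8) = 1, we get a unique residue mod 520.
    Write x = 30 + 65·t and substitute into x ≡ 3 (mod 8): 65·t ≡ 3 − 30 = -27 (mod 8).
    Reduce coefficients mod 8: 1·t ≡ 5 (mod 8).
    So t ≡ 5 (mod 8).
    Then x = 30 + 65·5 = 355, valid modulo lcm(65, 8) = 520: x ≡ 355 (mod 520).
Verify: 355 mod 5 = 0 ✓, 355 mod 13 = 4 ✓, 355 mod 8 = 3 ✓.

x ≡ 355 (mod 520).


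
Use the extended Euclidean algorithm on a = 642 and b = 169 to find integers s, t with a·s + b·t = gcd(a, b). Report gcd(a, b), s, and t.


Euclidean algorithm on (642, 169) — divide until remainder is 0:
  642 = 3 · 169 + 135
  169 = 1 · 135 + 34
  135 = 3 · 34 + 33
  34 = 1 · 33 + 1
  33 = 33 · 1 + 0
gcd(642, 169) = 1.
Track Bezout coefficients alongside the remainders: start with r₀ = 642 = a·1 + b·0 (s = 1, t = 0) and r₁ = 169 = a·0 + b·1 (s = 0, t = 1); each new remainder r_{k+1} = r_{k-1} − q_k·r_k inherits s_{k+1} = s_{k-1} − q_k·s_k, t_{k+1} = t_{k-1} − q_k·t_k, so r_k = a·s_k + b·t_k at every step:
  q = 3: r = 135, s = 1 − 3·0 = 1, t = 0 − 3·1 = -3  (check: 642·1 + 169·(-3) = 135)
  q = 1: r = 34, s = 0 − 1·1 = -1, t = 1 − 1·(-3) = 4  (check: 642·(-1) + 169·4 = 34)
  q = 3: r = 33, s = 1 − 3·(-1) = 4, t = -3 − 3·4 = -15  (check: 642·4 + 169·(-15) = 33)
  q = 1: r = 1, s = -1 − 1·4 = -5, t = 4 − 1·(-15) = 19  (check: 642·(-5) + 169·19 = 1)
The row with r = 1 (the gcd) gives the Bezout coefficients s = -5, t = 19.
Result: 642 · (-5) + 169 · (19) = 1.

gcd(642, 169) = 1; s = -5, t = 19 (check: 642·(-5) + 169·19 = 1).


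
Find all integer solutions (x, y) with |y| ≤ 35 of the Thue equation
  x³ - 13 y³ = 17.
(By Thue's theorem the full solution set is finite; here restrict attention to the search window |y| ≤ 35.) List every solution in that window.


The equation is x³ - 13y³ = 17. For fixed y, x³ = 13·y³ + 17, so a solution requires the RHS to be a perfect cube.
Strategy: iterate y from -35 to 35, compute RHS = 13·y³ + 17, and check whether it is a (positive or negative) perfect cube.
Check small values of y:
  y = 0: RHS = 17 is not a perfect cube.
  y = 1: RHS = 30 is not a perfect cube.
  y = -1: RHS = 4 is not a perfect cube.
  y = 2: RHS = 121 is not a perfect cube.
  y = -2: RHS = -87 is not a perfect cube.
  y = 3: RHS = 368 is not a perfect cube.
  y = -3: RHS = -334 is not a perfect cube.
Continuing the search up to |y| = 35 finds no solutions either.
No (x, y) in the scanned range satisfies the equation.

No integer solutions with |y| ≤ 35.


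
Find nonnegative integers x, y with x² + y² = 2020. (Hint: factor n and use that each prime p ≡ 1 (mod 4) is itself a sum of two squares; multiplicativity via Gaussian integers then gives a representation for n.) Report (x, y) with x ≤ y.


Step 1: Factor n = 2020 = 2^2 · 5 · 101.
Step 2: Check the mod-4 condition on each prime factor: 2 = 2 (special); 5 ≡ 1 (mod 4), exponent 1; 101 ≡ 1 (mod 4), exponent 1.
All primes ≡ 3 (mod 4) appear to even exponent (or don't appear), so by the two-squares theorem n IS expressible as a sum of two squares.
Step 3: Build a representation. Group n = k² · m with k = 2 and m = 5 · 101 = 505 (a product of primes ≡ 1 (mod 4)); a representation of m scales to one of n via (k·x)² + (k·y)² = k²(x² + y²). Each prime p ≡ 1 (mod 4) is itself a sum of two squares; find a² by testing p − a² for a perfect square:
  5: 5 − 1² = 4 = 2² ⇒ 5 = 1² + 2².
  101: 101 − 1² = 100 = 10² ⇒ 101 = 1² + 10².
  Combine using the Brahmagupta–Fibonacci identity (a² + b²)(c² + d²) = (ac − bd)² + (ad + bc)² = (ac + bd)² + (ad − bc)²:
  5 · 101 = 505: from (1² + 2²)(1² + 10²), take (1·1 − 2·10, 1·10 + 2·1) = (1 − 20, 10 + 2) = (-19, 12); dropping signs (only squares matter) gives (19, 12); check 19² + 12² = 361 + 144 = 505 ✓.
  Scale by k = 2: (2·19, 2·12) = (38, 24).
Step 4: Order so x ≤ y and verify: 24² + 38² = 576 + 1444 = 2020 = n. ✓

n = 2020 = 24² + 38² (one valid representation with x ≤ y).


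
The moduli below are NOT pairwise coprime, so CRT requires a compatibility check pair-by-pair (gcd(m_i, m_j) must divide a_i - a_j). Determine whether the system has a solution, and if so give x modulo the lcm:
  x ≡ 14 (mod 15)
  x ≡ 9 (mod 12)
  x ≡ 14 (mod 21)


Moduli 15, 12, 21 are not pairwise coprime, so CRT works modulo lcm(m_i) when all pairwise compatibility conditions hold.
Pairwise compatibility: gcd(m_i, m_j) must divide a_i - a_j for every pair.
Merge one congruence at a time:
  Start: x ≡ 14 (mod 15).
  Combine with x ≡ 9 (mod 12): gcd(15, 12) = 3, and 9 - 14 = -5 is NOT divisible by 3.
    ⇒ system is inconsistent (no integer solution).

No solution (the system is inconsistent).


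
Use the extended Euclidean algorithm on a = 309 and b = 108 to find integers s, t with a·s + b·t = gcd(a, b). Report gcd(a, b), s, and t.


Euclidean algorithm on (309, 108) — divide until remainder is 0:
  309 = 2 · 108 + 93
  108 = 1 · 93 + 15
  93 = 6 · 15 + 3
  15 = 5 · 3 + 0
gcd(309, 108) = 3.
Track Bezout coefficients alongside the remainders: start with r₀ = 309 = a·1 + b·0 (s = 1, t = 0) and r₁ = 108 = a·0 + b·1 (s = 0, t = 1); each new remainder r_{k+1} = r_{k-1} − q_k·r_k inherits s_{k+1} = s_{k-1} − q_k·s_k, t_{k+1} = t_{k-1} − q_k·t_k, so r_k = a·s_k + b·t_k at every step:
  q = 2: r = 93, s = 1 − 2·0 = 1, t = 0 − 2·1 = -2  (check: 309·1 + 108·(-2) = 93)
  q = 1: r = 15, s = 0 − 1·1 = -1, t = 1 − 1·(-2) = 3  (check: 309·(-1) + 108·3 = 15)
  q = 6: r = 3, s = 1 − 6·(-1) = 7, t = -2 − 6·3 = -20  (check: 309·7 + 108·(-20) = 3)
The row with r = 3 (the gcd) gives the Bezout coefficients s = 7, t = -20.
Result: 309 · (7) + 108 · (-20) = 3.

gcd(309, 108) = 3; s = 7, t = -20 (check: 309·7 + 108·(-20) = 3).


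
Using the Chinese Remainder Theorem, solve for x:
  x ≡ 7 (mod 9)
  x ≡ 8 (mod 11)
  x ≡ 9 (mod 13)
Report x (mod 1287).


Moduli 9, 11, 13 are pairwise coprime; by CRT there is a unique solution modulo M = 9 · 11 · 13 = 1287.
Solve pairwise, accumulating the modulus:
  Start with x ≡ 7 (mod 9).
  Combine with x ≡ 8 (mod 11): since gcd(9, 11) = 1, we get a unique residue mod 99.
    Write x = 7 + 9·t and substitute into x ≡ 8 (mod 11): 9·t ≡ 8 − 7 = 1 (mod 11).
    The inverse of 9 mod 11 is 5 (since 9·5 = 45 = 4·11 + 1), so t ≡ 5·1 = 5 ≡ 5 (mod 11).
    Then x = 7 + 9·5 = 52, valid modulo lcm(9, 11) = 99: x ≡ 52 (mod 99).
  Combine with x ≡ 9 (mod 13): since gcd(99, 13) = 1, we get a unique residue mod 1287.
    Write x = 52 + 99·t and substitute into x ≡ 9 (mod 13): 99·t ≡ 9 − 52 = -43 (mod 13).
    Reduce coefficients mod 13: 8·t ≡ 9 (mod 13).
    The inverse of 8 mod 13 is 5 (since 8·5 = 40 = 3·13 + 1), so t ≡ 5·9 = 45 ≡ 6 (mod 13).
    Then x = 52 + 99·6 = 646, valid modulo lcm(99, 13) = 1287: x ≡ 646 (mod 1287).
Verify: 646 mod 9 = 7 ✓, 646 mod 11 = 8 ✓, 646 mod 13 = 9 ✓.

x ≡ 646 (mod 1287).


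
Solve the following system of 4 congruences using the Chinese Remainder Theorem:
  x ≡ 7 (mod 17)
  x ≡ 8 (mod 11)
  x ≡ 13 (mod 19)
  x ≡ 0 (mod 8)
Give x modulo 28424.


Product of moduli M = 17 · 11 · 19 · 8 = 28424.
Merge one congruence at a time:
  Start: x ≡ 7 (mod 17).
  Combine with x ≡ 8 (mod 11); new modulus lcm = 187.
    Write x = 7 + 17·t and substitute into x ≡ 8 (mod 11): 17·t ≡ 8 − 7 = 1 (mod 11).
    Reduce coefficients mod 11: 6·t ≡ 1 (mod 11).
    The inverse of 6 mod 11 is 2 (since 6·2 = 12 = 1·11 + 1), so t ≡ 2·1 = 2 ≡ 2 (mod 11).
    Then x = 7 + 17·2 = 41, valid modulo lcm(17, 11) = 187: x ≡ 41 (mod 187).
  Combine with x ≡ 13 (mod 19); new modulus lcm = 3553.
    Write x = 41 + 187·t and substitute into x ≡ 13 (mod 19): 187·t ≡ 13 − 41 = -28 (mod 19).
    Reduce coefficients mod 19: 16·t ≡ 10 (mod 19).
    The inverse of 16 mod 19 is 6 (since 16·6 = 96 = 5·19 + 1), so t ≡ 6·10 = 60 ≡ 3 (mod 19).
    Then x = 41 + 187·3 = 602, valid modulo lcm(187, 19) = 3553: x ≡ 602 (mod 3553).
  Combine with x ≡ 0 (mod 8); new modulus lcm = 28424.
    Write x = 602 + 3553·t and substitute into x ≡ 0 (mod 8): 3553·t ≡ 0 − 602 = -602 (mod 8).
    Reduce coefficients mod 8: 1·t ≡ 6 (mod 8).
    So t ≡ 6 (mod 8).
    Then x = 602 + 3553·6 = 21920, valid modulo lcm(3553, 8) = 28424: x ≡ 21920 (mod 28424).
Verify against each original: 21920 mod 17 = 7, 21920 mod 11 = 8, 21920 mod 19 = 13, 21920 mod 8 = 0.

x ≡ 21920 (mod 28424).


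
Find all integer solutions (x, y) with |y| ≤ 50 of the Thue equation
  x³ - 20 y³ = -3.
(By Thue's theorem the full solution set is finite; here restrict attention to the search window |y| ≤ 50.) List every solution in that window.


The equation is x³ - 20y³ = -3. For fixed y, x³ = 20·y³ − 3, so a solution requires the RHS to be a perfect cube.
Strategy: iterate y from -50 to 50, compute RHS = 20·y³ − 3, and check whether it is a (positive or negative) perfect cube.
Check small values of y:
  y = 0: RHS = -3 is not a perfect cube.
  y = 1: RHS = 17 is not a perfect cube.
  y = -1: RHS = -23 is not a perfect cube.
  y = 2: RHS = 157 is not a perfect cube.
  y = -2: RHS = -163 is not a perfect cube.
  y = 3: RHS = 537 is not a perfect cube.
  y = -3: RHS = -543 is not a perfect cube.
Continuing the search up to |y| = 50 finds no solutions either.
No (x, y) in the scanned range satisfies the equation.

No integer solutions with |y| ≤ 50.


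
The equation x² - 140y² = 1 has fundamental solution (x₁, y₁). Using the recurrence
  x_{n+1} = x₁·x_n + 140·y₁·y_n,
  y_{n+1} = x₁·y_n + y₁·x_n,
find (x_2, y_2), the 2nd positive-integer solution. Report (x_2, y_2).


Step 1: Find the fundamental solution (x₁, y₁) of x² - 140y² = 1.
  Expand √140 as a continued fraction. a₀ = ⌊√140⌋ = 11; iterate m_{k+1} = d_k·a_k − m_k, d_{k+1} = (140 − m_{k+1}²)/d_k, a_{k+1} = ⌊(a₀ + m_{k+1})/d_{k+1}⌋ (starting m₀ = 0, d₀ = 1), with convergents p_k = a_k·p_{k-1} + p_{k-2}, q_k = a_k·q_{k-1} + q_{k-2} (p₋₁ = 1, q₋₁ = 0):
  k = 0: a₀ = 11; p₀/q₀ = 11/1; p₀² − 140·q₀² = 121 − 140 = -19.
  k = 1: m = 11, d = 19, a = ⌊(11 + 11)/19⌋ = 1; p/q = (1·11 + 1)/(1·1 + 0) = 12/1; p² − 140·q² = 144 − 140 = 4.
  k = 2: m = 8, d = 4, a = ⌊(11 + 8)/4⌋ = 4; p/q = (4·12 + 11)/(4·1 + 1) = 59/5; p² − 140·q² = 3481 − 3500 = -19.
  k = 3: m = 8, d = 19, a = ⌊(11 + 8)/19⌋ = 1; p/q = (1·59 + 12)/(1·5 + 1) = 71/6; p² − 140·q² = 5041 − 5040 = 1.
  The first convergent with p² − 140·q² = 1 gives the fundamental solution (x₁, y₁) = (71, 6).
Step 2: Apply the recurrence (x_{n+1}, y_{n+1}) = (x₁x_n + 140y₁y_n, x₁y_n + y₁x_n) repeatedly.
  From (x_1, y_1) = (71, 6): x_2 = 71·71 + 140·6·6 = 10081; y_2 = 71·6 + 6·71 = 852.
Step 3: Verify x_2² - 140·y_2² = 101626561 - 101626560 = 1 (should be 1). ✓

(x_1, y_1) = (71, 6); (x_2, y_2) = (10081, 852).


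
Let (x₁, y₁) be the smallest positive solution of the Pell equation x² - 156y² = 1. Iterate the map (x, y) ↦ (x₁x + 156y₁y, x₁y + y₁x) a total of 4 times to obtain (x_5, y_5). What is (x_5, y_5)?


Step 1: Find the fundamental solution (x₁, y₁) of x² - 156y² = 1.
  Expand √156 as a continued fraction. a₀ = ⌊√156⌋ = 12; iterate m_{k+1} = d_k·a_k − m_k, d_{k+1} = (156 − m_{k+1}²)/d_k, a_{k+1} = ⌊(a₀ + m_{k+1})/d_{k+1}⌋ (starting m₀ = 0, d₀ = 1), with convergents p_k = a_k·p_{k-1} + p_{k-2}, q_k = a_k·q_{k-1} + q_{k-2} (p₋₁ = 1, q₋₁ = 0):
  k = 0: a₀ = 12; p₀/q₀ = 12/1; p₀² − 156·q₀² = 144 − 156 = -12.
  k = 1: m = 12, d = 12, a = ⌊(12 + 12)/12⌋ = 2; p/q = (2·12 + 1)/(2·1 + 0) = 25/2; p² − 156·q² = 625 − 624 = 1.
  The first convergent with p² − 156·q² = 1 gives the fundamental solution (x₁, y₁) = (25, 2).
Step 2: Apply the recurrence (x_{n+1}, y_{n+1}) = (x₁x_n + 156y₁y_n, x₁y_n + y₁x_n) repeatedly.
  From (x_1, y_1) = (25, 2): x_2 = 25·25 + 156·2·2 = 1249; y_2 = 25·2 + 2·25 = 100.
  From (x_2, y_2) = (1249, 100): x_3 = 25·1249 + 156·2·100 = 62425; y_3 = 25·100 + 2·1249 = 4998.
  From (x_3, y_3) = (62425, 4998): x_4 = 25·62425 + 156·2·4998 = 3120001; y_4 = 25·4998 + 2·62425 = 249800.
  From (x_4, y_4) = (3120001, 249800): x_5 = 25·3120001 + 156·2·249800 = 155937625; y_5 = 25·249800 + 2·3120001 = 12485002.
Step 3: Verify x_5² - 156·y_5² = 24316542890640625 - 24316542890640624 = 1 (should be 1). ✓

(x_1, y_1) = (25, 2); (x_5, y_5) = (155937625, 12485002).


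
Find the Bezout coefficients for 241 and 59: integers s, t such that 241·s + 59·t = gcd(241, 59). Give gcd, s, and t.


Euclidean algorithm on (241, 59) — divide until remainder is 0:
  241 = 4 · 59 + 5
  59 = 11 · 5 + 4
  5 = 1 · 4 + 1
  4 = 4 · 1 + 0
gcd(241, 59) = 1.
Track Bezout coefficients alongside the remainders: start with r₀ = 241 = a·1 + b·0 (s = 1, t = 0) and r₁ = 59 = a·0 + b·1 (s = 0, t = 1); each new remainder r_{k+1} = r_{k-1} − q_k·r_k inherits s_{k+1} = s_{k-1} − q_k·s_k, t_{k+1} = t_{k-1} − q_k·t_k, so r_k = a·s_k + b·t_k at every step:
  q = 4: r = 5, s = 1 − 4·0 = 1, t = 0 − 4·1 = -4  (check: 241·1 + 59·(-4) = 5)
  q = 11: r = 4, s = 0 − 11·1 = -11, t = 1 − 11·(-4) = 45  (check: 241·(-11) + 59·45 = 4)
  q = 1: r = 1, s = 1 − 1·(-11) = 12, t = -4 − 1·45 = -49  (check: 241·12 + 59·(-49) = 1)
The row with r = 1 (the gcd) gives the Bezout coefficients s = 12, t = -49.
Result: 241 · (12) + 59 · (-49) = 1.

gcd(241, 59) = 1; s = 12, t = -49 (check: 241·12 + 59·(-49) = 1).


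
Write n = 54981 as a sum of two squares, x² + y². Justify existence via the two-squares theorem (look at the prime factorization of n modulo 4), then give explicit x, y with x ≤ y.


Step 1: Factor n = 54981 = 3^2 · 41 · 149.
Step 2: Check the mod-4 condition on each prime factor: 3 ≡ 3 (mod 4), exponent 2 (must be even); 41 ≡ 1 (mod 4), exponent 1; 149 ≡ 1 (mod 4), exponent 1.
All primes ≡ 3 (mod 4) appear to even exponent (or don't appear), so by the two-squares theorem n IS expressible as a sum of two squares.
Step 3: Build a representation. Group n = k² · m with k = 3 and m = 41 · 149 = 6109 (a product of primes ≡ 1 (mod 4)); a representation of m scales to one of n via (k·x)² + (k·y)² = k²(x² + y²). Each prime p ≡ 1 (mod 4) is itself a sum of two squares; find a² by testing p − a² for a perfect square:
  41: 41 − 1² = 40, 41 − 2² = 37, 41 − 3² = 32, 41 − 4² = 25 = 5² ⇒ 41 = 4² + 5².
  149: 149 − 1² = 148, 149 − 2² = 145, 149 − 3² = 140, 149 − 4² = 133, 149 − 5² = 124, 149 − 6² = 113, 149 − 7² = 100 = 10² ⇒ 149 = 7² + 10².
  Combine using the Brahmagupta–Fibonacci identity (a² + b²)(c² + d²) = (ac − bd)² + (ad + bc)² = (ac + bd)² + (ad − bc)²:
  41 · 149 = 6109: from (4² + 5²)(7² + 10²), take (4·7 − 5·10, 4·10 + 5·7) = (28 − 50, 40 + 35) = (-22, 75); dropping signs (only squares matter) gives (22, 75); check 22² + 75² = 484 + 5625 = 6109 ✓.
  Scale by k = 3: (3·22, 3·75) = (66, 225).
Step 4: Order so x ≤ y and verify: 66² + 225² = 4356 + 50625 = 54981 = n. ✓

n = 54981 = 66² + 225² (one valid representation with x ≤ y).


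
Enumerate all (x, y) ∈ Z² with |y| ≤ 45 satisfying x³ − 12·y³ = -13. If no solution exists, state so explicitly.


The equation is x³ - 12y³ = -13. For fixed y, x³ = 12·y³ − 13, so a solution requires the RHS to be a perfect cube.
Strategy: iterate y from -45 to 45, compute RHS = 12·y³ − 13, and check whether it is a (positive or negative) perfect cube.
Check small values of y:
  y = 0: RHS = -13 is not a perfect cube.
  y = 1: RHS = -1 = (-1)³ ⇒ x = -1 works.
  y = -1: RHS = -25 is not a perfect cube.
  y = 2: RHS = 83 is not a perfect cube.
  y = -2: RHS = -109 is not a perfect cube.
  y = 3: RHS = 311 is not a perfect cube.
  y = -3: RHS = -337 is not a perfect cube.
Continuing the search up to |y| = 45 finds no further solutions beyond those listed.
Collected solutions: (-1, 1).

Solutions (with |y| ≤ 45): (-1, 1).


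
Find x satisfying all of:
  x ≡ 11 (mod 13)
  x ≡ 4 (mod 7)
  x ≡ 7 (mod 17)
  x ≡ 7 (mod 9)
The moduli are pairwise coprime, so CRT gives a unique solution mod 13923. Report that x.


Product of moduli M = 13 · 7 · 17 · 9 = 13923.
Merge one congruence at a time:
  Start: x ≡ 11 (mod 13).
  Combine with x ≡ 4 (mod 7); new modulus lcm = 91.
    Write x = 11 + 13·t and substitute into x ≡ 4 (mod 7): 13·t ≡ 4 − 11 = -7 (mod 7).
    Reduce coefficients mod 7: 6·t ≡ 0 (mod 7).
    The inverse of 6 mod 7 is 6 (since 6·6 = 36 = 5·7 + 1), so t ≡ 6·0 = 0 ≡ 0 (mod 7).
    Then x = 11 + 13·0 = 11, valid modulo lcm(13, 7) = 91: x ≡ 11 (mod 91).
  Combine with x ≡ 7 (mod 17); new modulus lcm = 1547.
    Write x = 11 + 91·t and substitute into x ≡ 7 (mod 17): 91·t ≡ 7 − 11 = -4 (mod 17).
    Reduce coefficients mod 17: 6·t ≡ 13 (mod 17).
    The inverse of 6 mod 17 is 3 (since 6·3 = 18 = 1·17 + 1), so t ≡ 3·13 = 39 ≡ 5 (mod 17).
    Then x = 11 + 91·5 = 466, valid modulo lcm(91, 17) = 1547: x ≡ 466 (mod 1547).
  Combine with x ≡ 7 (mod 9); new modulus lcm = 13923.
    Write x = 466 + 1547·t and substitute into x ≡ 7 (mod 9): 1547·t ≡ 7 − 466 = -459 (mod 9).
    Reduce coefficients mod 9: 8·t ≡ 0 (mod 9).
    The inverse of 8 mod 9 is 8 (since 8·8 = 64 = 7·9 + 1), so t ≡ 8·0 = 0 ≡ 0 (mod 9).
    Then x = 466 + 1547·0 = 466, valid modulo lcm(1547, 9) = 13923: x ≡ 466 (mod 13923).
Verify against each original: 466 mod 13 = 11, 466 mod 7 = 4, 466 mod 17 = 7, 466 mod 9 = 7.

x ≡ 466 (mod 13923).
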